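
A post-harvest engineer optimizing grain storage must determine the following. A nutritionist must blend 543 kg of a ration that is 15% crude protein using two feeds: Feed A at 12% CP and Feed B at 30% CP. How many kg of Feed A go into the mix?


parts_A = CP_b - target = 30 - 15 = 15
parts_B = target - CP_a = 15 - 12 = 3
total_parts = 15 + 3 = 18
Feed A = 543 * 15 / 18 = 452.50 kg
Feed B = 543 * 3 / 18 = 90.50 kg

452.50 kg


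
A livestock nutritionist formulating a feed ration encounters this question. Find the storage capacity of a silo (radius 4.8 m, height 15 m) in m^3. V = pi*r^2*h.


V = pi * r^2 * h
  = pi * 4.8^2 * 15
  = pi * 23.04 * 15
  = 1085.73 m^3


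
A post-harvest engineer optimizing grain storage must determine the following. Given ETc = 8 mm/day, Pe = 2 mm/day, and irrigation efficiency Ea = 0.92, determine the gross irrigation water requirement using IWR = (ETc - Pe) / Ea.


IWR = (ETc - Pe) / Ea
    = (8 - 2) / 0.92
    = 6 / 0.92
    = 6.52 mm/day


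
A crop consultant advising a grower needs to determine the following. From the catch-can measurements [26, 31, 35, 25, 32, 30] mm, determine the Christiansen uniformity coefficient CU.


xbar = 179 / 6 = 29.833
sum|xi - xbar| = 17.333
CU = 100 * (1 - 17.333 / (6 * 29.833))
   = 100 * (1 - 0.0968)
   = 90.32%


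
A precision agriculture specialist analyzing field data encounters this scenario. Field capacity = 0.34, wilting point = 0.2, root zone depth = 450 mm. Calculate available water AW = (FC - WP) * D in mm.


AW = (FC - WP) * D
   = (0.34 - 0.2) * 450
   = 0.14 * 450
   = 63 mm


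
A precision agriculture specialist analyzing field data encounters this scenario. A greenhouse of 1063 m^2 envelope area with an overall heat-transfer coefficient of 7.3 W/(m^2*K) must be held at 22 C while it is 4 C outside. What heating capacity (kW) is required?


dT = 22 - (4) = 18 K
Q = U * A * dT
  = 7.3 * 1063 * 18
  = 139678.20 W = 139.68 kW


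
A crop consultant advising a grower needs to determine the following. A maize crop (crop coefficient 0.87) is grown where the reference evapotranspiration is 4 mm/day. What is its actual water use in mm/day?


ETc = Kc * ET0
    = 0.87 * 4
    = 3.48 mm/day


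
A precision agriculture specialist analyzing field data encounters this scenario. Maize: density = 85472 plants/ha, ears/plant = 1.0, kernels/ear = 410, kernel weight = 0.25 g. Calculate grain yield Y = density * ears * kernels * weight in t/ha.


Y = density * ears * kernels * kw
  = 85472 * 1.0 * 410 * 0.25 g/ha
  = 8760880 g/ha
  = 8760.88 kg/ha = 8.76 t/ha


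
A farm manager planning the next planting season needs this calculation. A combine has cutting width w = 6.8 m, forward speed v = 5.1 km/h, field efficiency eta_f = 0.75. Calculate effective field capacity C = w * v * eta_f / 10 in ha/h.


C = w * v * eta_f / 10
  = 6.8 * 5.1 * 0.75 / 10
  = 26.01 / 10
  = 2.60 ha/h


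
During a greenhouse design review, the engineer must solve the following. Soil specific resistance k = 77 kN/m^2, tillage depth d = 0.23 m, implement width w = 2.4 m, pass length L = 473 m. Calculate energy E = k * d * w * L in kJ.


E = k * d * w * L
  = 77 * 0.23 * 2.4 * 473
  = 20104.39 kJ


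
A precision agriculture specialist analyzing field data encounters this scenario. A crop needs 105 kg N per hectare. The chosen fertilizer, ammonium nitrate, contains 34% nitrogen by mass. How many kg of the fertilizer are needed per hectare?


Rate = N_required / (N_content / 100)
     = 105 / (34 / 100)
     = 105 / 0.34
     = 308.82 kg/ha


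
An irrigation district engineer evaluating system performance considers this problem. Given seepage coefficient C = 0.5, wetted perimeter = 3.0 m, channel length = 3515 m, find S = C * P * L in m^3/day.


S = C * P * L
  = 0.5 * 3.0 * 3515
  = 5272.50 m^3/day


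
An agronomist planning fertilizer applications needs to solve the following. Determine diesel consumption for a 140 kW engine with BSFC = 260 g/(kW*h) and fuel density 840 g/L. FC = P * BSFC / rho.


FC = P * BSFC / rho_fuel
   = 140 * 260 / 840
   = 36400 / 840
   = 43.33 L/h


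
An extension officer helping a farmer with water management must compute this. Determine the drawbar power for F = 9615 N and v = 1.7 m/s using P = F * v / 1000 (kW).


P = F * v / 1000
  = 9615 * 1.7 / 1000
  = 16345.50 / 1000
  = 16.35 kW


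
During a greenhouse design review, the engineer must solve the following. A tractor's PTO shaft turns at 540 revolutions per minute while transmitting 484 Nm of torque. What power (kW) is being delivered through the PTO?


P = 2*pi*n*T / 60000
  = 2*pi * 540 * 484 / 60000
  = 1642173.31 / 60000
  = 27.37 kW


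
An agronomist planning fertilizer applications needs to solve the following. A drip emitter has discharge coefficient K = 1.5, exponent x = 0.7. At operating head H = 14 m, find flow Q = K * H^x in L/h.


Q = K * H^x
  = 1.5 * 14^0.7
  = 1.5 * 6.3429
  = 9.51 L/h


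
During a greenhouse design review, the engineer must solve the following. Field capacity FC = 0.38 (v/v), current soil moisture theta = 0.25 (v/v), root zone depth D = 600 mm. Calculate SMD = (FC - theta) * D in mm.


SMD = (FC - theta) * D
    = (0.38 - 0.25) * 600
    = 0.130 * 600
    = 78 mm


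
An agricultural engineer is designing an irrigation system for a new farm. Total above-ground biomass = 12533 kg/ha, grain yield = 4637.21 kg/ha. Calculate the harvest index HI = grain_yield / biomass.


HI = grain_yield / biomass
   = 4637.21 / 12533
   = 0.37


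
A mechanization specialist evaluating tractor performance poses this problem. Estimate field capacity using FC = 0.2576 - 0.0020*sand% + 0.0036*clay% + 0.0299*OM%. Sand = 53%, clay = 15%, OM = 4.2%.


FC = 0.2576 - 0.0020*53 + 0.0036*15 + 0.0299*4.2
   = 0.2576 - 0.1060 + 0.0540 + 0.1256
   = 0.3312


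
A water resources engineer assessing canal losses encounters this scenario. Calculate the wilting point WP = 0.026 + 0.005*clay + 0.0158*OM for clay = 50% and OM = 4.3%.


WP = 0.026 + 0.005*50 + 0.0158*4.3
   = 0.026 + 0.2500 + 0.0679
   = 0.3439


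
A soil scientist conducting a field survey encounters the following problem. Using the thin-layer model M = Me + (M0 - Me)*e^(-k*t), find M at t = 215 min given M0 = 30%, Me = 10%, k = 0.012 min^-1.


M = Me + (M0 - Me) * e^(-k*t)
  = 10 + (30 - 10) * e^(-0.012*215)
  = 10 + 20 * e^(-2.580)
  = 10 + 20 * 0.07577
  = 10 + 1.5155
  = 11.52%


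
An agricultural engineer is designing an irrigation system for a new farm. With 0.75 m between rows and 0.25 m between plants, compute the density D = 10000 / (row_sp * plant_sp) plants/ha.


D = 10000 / (row_sp * plant_sp)
  = 10000 / (0.75 * 0.25)
  = 10000 / 0.1875
  = 53333.33 plants/ha


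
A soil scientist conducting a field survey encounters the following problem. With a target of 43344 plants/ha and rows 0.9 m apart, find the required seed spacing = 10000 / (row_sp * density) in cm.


spacing = 10000 / (row_sp * density)
        = 10000 / (0.9 * 43344)
        = 10000 / 39009.60
        = 0.25635 m = 25.63 cm


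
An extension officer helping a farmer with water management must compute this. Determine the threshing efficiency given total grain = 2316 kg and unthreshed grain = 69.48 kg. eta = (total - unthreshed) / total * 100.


eta = (total - unthreshed) / total * 100
    = (2316 - 69.48) / 2316 * 100
    = 2246.52 / 2316 * 100
    = 97%


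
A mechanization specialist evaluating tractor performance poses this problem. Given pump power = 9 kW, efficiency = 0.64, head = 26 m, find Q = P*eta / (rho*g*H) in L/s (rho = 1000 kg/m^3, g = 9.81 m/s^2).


Q = (P * 1000 * eta) / (rho * g * H)
  = (9 * 1000 * 0.64) / (1000 * 9.81 * 26)
  = 5760 / 255060
  = 0.02258 m^3/s = 22.58 L/s


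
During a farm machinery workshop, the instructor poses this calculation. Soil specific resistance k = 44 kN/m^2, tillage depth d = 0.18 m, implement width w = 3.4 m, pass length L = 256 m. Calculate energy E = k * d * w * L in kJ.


E = k * d * w * L
  = 44 * 0.18 * 3.4 * 256
  = 6893.57 kJ


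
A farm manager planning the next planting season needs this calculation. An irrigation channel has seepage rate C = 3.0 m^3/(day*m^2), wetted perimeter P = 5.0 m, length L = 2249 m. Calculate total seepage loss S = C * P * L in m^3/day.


S = C * P * L
  = 3.0 * 5.0 * 2249
  = 33735 m^3/day


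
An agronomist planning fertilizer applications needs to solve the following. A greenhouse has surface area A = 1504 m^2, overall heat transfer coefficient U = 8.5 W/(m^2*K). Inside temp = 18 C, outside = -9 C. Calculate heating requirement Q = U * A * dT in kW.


dT = 18 - (-9) = 27 K
Q = U * A * dT
  = 8.5 * 1504 * 27
  = 345168 W = 345.17 kW


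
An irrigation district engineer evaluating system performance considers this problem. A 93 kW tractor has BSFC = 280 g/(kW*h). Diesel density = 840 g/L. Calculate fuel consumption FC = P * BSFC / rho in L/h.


FC = P * BSFC / rho_fuel
   = 93 * 280 / 840
   = 26040 / 840
   = 31 L/h


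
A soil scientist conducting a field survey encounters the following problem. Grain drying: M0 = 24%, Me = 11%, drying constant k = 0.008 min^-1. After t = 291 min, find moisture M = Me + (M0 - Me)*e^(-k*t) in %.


M = Me + (M0 - Me) * e^(-k*t)
  = 11 + (24 - 11) * e^(-0.008*291)
  = 11 + 13 * e^(-2.328)
  = 11 + 13 * 0.09749
  = 11 + 1.2674
  = 12.27%


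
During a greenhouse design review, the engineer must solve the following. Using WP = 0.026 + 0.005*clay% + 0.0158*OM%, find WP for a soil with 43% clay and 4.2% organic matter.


WP = 0.026 + 0.005*43 + 0.0158*4.2
   = 0.026 + 0.2150 + 0.0664
   = 0.3074


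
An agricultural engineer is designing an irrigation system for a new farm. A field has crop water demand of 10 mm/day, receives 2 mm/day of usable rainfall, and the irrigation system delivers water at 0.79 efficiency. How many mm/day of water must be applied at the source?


IWR = (ETc - Pe) / Ea
    = (10 - 2) / 0.79
    = 8 / 0.79
    = 10.13 mm/day


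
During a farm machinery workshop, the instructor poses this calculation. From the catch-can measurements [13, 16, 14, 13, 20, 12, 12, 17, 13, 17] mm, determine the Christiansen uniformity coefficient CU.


xbar = 147 / 10 = 14.700
sum|xi - xbar| = 22.400
CU = 100 * (1 - 22.400 / (10 * 14.700))
   = 100 * (1 - 0.1524)
   = 84.76%


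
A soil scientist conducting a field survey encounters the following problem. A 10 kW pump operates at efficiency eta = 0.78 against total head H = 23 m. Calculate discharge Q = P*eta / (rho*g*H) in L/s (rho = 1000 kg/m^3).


Q = (P * 1000 * eta) / (rho * g * H)
  = (10 * 1000 * 0.78) / (1000 * 9.81 * 23)
  = 7800 / 225630
  = 0.03457 m^3/s = 34.57 L/s


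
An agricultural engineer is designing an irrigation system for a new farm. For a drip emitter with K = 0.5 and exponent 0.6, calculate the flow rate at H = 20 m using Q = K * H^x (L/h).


Q = K * H^x
  = 0.5 * 20^0.6
  = 0.5 * 6.0342
  = 3.02 L/h


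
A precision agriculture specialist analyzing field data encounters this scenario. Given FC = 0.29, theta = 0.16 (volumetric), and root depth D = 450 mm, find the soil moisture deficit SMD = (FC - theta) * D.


SMD = (FC - theta) * D
    = (0.29 - 0.16) * 450
    = 0.130 * 450
    = 58.50 mm


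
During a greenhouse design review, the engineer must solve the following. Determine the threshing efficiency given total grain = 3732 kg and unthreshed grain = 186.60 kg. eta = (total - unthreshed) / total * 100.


eta = (total - unthreshed) / total * 100
    = (3732 - 186.60) / 3732 * 100
    = 3545.40 / 3732 * 100
    = 95%


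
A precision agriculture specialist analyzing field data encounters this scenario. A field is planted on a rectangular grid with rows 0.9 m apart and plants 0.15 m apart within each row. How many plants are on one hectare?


D = 10000 / (row_sp * plant_sp)
  = 10000 / (0.9 * 0.15)
  = 10000 / 0.1350
  = 74074.07 plants/ha


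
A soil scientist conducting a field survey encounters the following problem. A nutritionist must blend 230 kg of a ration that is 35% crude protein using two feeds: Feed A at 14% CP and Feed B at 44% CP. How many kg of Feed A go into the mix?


parts_A = CP_b - target = 44 - 35 = 9
parts_B = target - CP_a = 35 - 14 = 21
total_parts = 9 + 21 = 30
Feed A = 230 * 9 / 30 = 69 kg
Feed B = 230 * 21 / 30 = 161 kg

69 kg


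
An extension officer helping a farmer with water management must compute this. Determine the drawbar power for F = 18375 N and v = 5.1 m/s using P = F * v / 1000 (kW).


P = F * v / 1000
  = 18375 * 5.1 / 1000
  = 93712.50 / 1000
  = 93.71 kW


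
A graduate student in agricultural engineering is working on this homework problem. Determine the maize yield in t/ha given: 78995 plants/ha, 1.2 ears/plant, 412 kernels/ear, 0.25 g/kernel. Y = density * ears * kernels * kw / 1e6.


Y = density * ears * kernels * kw
  = 78995 * 1.2 * 412 * 0.25 g/ha
  = 9763782 g/ha
  = 9763.78 kg/ha = 9.76 t/ha


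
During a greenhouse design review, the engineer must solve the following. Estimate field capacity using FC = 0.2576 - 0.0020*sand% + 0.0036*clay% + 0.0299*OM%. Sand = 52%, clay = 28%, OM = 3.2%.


FC = 0.2576 - 0.0020*52 + 0.0036*28 + 0.0299*3.2
   = 0.2576 - 0.1040 + 0.1008 + 0.0957
   = 0.3501


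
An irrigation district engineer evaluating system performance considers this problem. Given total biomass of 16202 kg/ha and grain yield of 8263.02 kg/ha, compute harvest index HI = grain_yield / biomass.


HI = grain_yield / biomass
   = 8263.02 / 16202
   = 0.51


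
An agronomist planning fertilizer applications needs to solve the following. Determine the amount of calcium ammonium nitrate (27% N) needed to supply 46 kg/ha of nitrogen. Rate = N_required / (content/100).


Rate = N_required / (N_content / 100)
     = 46 / (27 / 100)
     = 46 / 0.27
     = 170.37 kg/ha


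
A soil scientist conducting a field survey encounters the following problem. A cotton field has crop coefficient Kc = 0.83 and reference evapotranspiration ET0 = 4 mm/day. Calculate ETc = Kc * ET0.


ETc = Kc * ET0
    = 0.83 * 4
    = 3.32 mm/day


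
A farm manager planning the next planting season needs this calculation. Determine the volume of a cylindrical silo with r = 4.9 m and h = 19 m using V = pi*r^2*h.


V = pi * r^2 * h
  = pi * 4.9^2 * 19
  = pi * 24.01 * 19
  = 1433.16 m^3


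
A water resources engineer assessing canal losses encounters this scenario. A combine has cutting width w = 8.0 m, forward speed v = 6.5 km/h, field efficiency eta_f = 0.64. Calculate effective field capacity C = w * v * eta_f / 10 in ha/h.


C = w * v * eta_f / 10
  = 8.0 * 6.5 * 0.64 / 10
  = 33.28 / 10
  = 3.33 ha/h


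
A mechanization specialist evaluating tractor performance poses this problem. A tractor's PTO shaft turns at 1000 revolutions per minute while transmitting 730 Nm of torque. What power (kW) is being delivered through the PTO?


P = 2*pi*n*T / 60000
  = 2*pi * 1000 * 730 / 60000
  = 4586725.27 / 60000
  = 76.45 kW


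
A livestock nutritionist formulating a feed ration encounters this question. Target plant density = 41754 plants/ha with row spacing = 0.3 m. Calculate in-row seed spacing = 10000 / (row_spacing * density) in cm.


spacing = 10000 / (row_sp * density)
        = 10000 / (0.3 * 41754)
        = 10000 / 12526.20
        = 0.79833 m = 79.83 cm


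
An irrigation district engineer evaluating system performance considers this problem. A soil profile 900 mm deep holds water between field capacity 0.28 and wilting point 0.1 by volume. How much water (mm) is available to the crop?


AW = (FC - WP) * D
   = (0.28 - 0.1) * 900
   = 0.18 * 900
   = 162 mm


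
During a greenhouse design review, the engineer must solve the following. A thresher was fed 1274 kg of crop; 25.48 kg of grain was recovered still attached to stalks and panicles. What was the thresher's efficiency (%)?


eta = (total - unthreshed) / total * 100
    = (1274 - 25.48) / 1274 * 100
    = 1248.52 / 1274 * 100
    = 98%


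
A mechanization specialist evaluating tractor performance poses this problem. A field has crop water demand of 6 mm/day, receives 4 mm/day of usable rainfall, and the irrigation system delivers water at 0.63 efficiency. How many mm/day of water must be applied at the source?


IWR = (ETc - Pe) / Ea
    = (6 - 4) / 0.63
    = 2 / 0.63
    = 3.17 mm/day


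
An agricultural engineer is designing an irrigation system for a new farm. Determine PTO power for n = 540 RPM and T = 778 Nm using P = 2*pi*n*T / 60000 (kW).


P = 2*pi*n*T / 60000
  = 2*pi * 540 * 778 / 60000
  = 2639691.81 / 60000
  = 43.99 kW


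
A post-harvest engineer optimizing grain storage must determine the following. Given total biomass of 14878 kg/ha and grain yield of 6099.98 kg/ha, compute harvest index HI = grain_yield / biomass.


HI = grain_yield / biomass
   = 6099.98 / 14878
   = 0.41


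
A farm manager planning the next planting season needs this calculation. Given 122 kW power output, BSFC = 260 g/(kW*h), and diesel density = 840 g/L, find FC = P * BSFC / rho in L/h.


FC = P * BSFC / rho_fuel
   = 122 * 260 / 840
   = 31720 / 840
   = 37.76 L/h


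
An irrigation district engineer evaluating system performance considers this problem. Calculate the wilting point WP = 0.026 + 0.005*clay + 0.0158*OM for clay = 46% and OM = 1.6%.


WP = 0.026 + 0.005*46 + 0.0158*1.6
   = 0.026 + 0.2300 + 0.0253
   = 0.2813


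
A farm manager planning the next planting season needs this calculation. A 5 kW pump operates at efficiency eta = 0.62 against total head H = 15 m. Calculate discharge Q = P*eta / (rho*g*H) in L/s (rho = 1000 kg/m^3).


Q = (P * 1000 * eta) / (rho * g * H)
  = (5 * 1000 * 0.62) / (1000 * 9.81 * 15)
  = 3100 / 147150
  = 0.02107 m^3/s = 21.07 L/s


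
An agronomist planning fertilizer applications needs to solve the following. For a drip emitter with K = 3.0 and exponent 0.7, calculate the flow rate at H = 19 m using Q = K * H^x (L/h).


Q = K * H^x
  = 3.0 * 19^0.7
  = 3.0 * 7.8547
  = 23.56 L/h


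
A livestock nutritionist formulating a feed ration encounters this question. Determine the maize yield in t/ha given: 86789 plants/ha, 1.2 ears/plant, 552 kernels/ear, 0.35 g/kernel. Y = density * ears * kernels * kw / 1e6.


Y = density * ears * kernels * kw
  = 86789 * 1.2 * 552 * 0.35 g/ha
  = 20121161.76 g/ha
  = 20121.16 kg/ha = 20.12 t/ha


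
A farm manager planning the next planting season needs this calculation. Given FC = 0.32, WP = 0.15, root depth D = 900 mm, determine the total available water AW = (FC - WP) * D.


AW = (FC - WP) * D
   = (0.32 - 0.15) * 900
   = 0.17 * 900
   = 153 mm


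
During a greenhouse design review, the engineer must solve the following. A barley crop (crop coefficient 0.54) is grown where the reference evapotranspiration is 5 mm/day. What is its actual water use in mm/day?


ETc = Kc * ET0
    = 0.54 * 5
    = 2.70 mm/day


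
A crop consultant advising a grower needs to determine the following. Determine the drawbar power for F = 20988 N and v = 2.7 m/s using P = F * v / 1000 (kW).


P = F * v / 1000
  = 20988 * 2.7 / 1000
  = 56667.60 / 1000
  = 56.67 kW


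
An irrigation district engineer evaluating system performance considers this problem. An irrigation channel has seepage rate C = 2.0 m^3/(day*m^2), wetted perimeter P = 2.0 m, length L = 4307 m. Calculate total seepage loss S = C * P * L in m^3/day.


S = C * P * L
  = 2.0 * 2.0 * 4307
  = 17228 m^3/day


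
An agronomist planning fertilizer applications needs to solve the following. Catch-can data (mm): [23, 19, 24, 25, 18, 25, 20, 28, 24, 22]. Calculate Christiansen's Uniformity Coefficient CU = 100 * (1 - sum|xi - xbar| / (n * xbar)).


xbar = 228 / 10 = 22.800
sum|xi - xbar| = 24.400
CU = 100 * (1 - 24.400 / (10 * 22.800))
   = 100 * (1 - 0.1070)
   = 89.30%


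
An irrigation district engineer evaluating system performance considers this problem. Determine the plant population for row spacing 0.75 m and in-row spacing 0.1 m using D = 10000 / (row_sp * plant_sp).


D = 10000 / (row_sp * plant_sp)
  = 10000 / (0.75 * 0.1)
  = 10000 / 0.0750
  = 133333.33 plants/ha


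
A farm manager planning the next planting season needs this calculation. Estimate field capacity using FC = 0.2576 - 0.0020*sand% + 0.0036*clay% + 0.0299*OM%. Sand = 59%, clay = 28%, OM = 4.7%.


FC = 0.2576 - 0.0020*59 + 0.0036*28 + 0.0299*4.7
   = 0.2576 - 0.1180 + 0.1008 + 0.1405
   = 0.3809


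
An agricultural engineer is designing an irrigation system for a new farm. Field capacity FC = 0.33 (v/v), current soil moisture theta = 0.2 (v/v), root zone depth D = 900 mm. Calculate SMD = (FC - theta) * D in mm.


SMD = (FC - theta) * D
    = (0.33 - 0.2) * 900
    = 0.130 * 900
    = 117 mm


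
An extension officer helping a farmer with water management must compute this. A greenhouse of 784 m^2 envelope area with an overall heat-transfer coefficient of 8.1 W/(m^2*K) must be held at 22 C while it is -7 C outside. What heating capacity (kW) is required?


dT = 22 - (-7) = 29 K
Q = U * A * dT
  = 8.1 * 784 * 29
  = 184161.60 W = 184.16 kW


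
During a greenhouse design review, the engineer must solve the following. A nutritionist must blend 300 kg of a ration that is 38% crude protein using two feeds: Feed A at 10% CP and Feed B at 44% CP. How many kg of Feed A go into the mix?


parts_A = CP_b - target = 44 - 38 = 6
parts_B = target - CP_a = 38 - 10 = 28
total_parts = 6 + 28 = 34
Feed A = 300 * 6 / 34 = 52.94 kg
Feed B = 300 * 28 / 34 = 247.06 kg

52.94 kg


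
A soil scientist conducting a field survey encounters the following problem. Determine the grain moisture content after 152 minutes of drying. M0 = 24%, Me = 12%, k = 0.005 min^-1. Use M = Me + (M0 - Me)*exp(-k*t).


M = Me + (M0 - Me) * e^(-k*t)
  = 12 + (24 - 12) * e^(-0.005*152)
  = 12 + 12 * e^(-0.760)
  = 12 + 12 * 0.46767
  = 12 + 5.6120
  = 17.61%


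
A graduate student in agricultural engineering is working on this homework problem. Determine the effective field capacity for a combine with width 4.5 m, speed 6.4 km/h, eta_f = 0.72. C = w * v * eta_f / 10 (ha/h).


C = w * v * eta_f / 10
  = 4.5 * 6.4 * 0.72 / 10
  = 20.74 / 10
  = 2.07 ha/h


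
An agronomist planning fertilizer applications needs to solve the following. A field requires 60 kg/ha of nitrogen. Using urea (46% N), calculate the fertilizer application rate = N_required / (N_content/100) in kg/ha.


Rate = N_required / (N_content / 100)
     = 60 / (46 / 100)
     = 60 / 0.46
     = 130.43 kg/ha


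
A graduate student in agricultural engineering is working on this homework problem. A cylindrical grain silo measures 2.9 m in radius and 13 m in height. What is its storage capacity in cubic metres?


V = pi * r^2 * h
  = pi * 2.9^2 * 13
  = pi * 8.41 * 13
  = 343.47 m^3


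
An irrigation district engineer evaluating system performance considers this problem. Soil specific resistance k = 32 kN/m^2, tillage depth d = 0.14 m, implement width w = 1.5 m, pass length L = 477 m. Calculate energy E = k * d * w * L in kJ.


E = k * d * w * L
  = 32 * 0.14 * 1.5 * 477
  = 3205.44 kJ


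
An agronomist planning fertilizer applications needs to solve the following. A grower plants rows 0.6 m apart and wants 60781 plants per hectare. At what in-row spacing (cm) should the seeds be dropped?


spacing = 10000 / (row_sp * density)
        = 10000 / (0.6 * 60781)
        = 10000 / 36468.60
        = 0.27421 m = 27.42 cm


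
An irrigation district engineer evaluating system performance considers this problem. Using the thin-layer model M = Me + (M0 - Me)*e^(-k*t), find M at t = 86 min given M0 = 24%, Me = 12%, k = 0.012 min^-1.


M = Me + (M0 - Me) * e^(-k*t)
  = 12 + (24 - 12) * e^(-0.012*86)
  = 12 + 12 * e^(-1.032)
  = 12 + 12 * 0.35629
  = 12 + 4.2755
  = 16.28%


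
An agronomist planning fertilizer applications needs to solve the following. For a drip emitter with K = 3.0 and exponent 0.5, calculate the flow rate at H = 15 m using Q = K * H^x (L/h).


Q = K * H^x
  = 3.0 * 15^0.5
  = 3.0 * 3.8730
  = 11.62 L/h


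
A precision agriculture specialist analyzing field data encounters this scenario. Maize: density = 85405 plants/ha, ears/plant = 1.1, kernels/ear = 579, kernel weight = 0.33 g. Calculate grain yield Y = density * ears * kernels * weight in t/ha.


Y = density * ears * kernels * kw
  = 85405 * 1.1 * 579 * 0.33 g/ha
  = 17950166.69 g/ha
  = 17950.17 kg/ha = 17.95 t/ha


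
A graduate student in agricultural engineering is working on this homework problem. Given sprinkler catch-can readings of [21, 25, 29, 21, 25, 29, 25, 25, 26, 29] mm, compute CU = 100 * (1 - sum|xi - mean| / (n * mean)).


xbar = 255 / 10 = 25.500
sum|xi - xbar| = 22
CU = 100 * (1 - 22 / (10 * 25.500))
   = 100 * (1 - 0.0863)
   = 91.37%


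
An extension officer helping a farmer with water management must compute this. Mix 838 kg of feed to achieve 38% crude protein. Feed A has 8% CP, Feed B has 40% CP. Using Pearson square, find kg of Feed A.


parts_A = CP_b - target = 40 - 38 = 2
parts_B = target - CP_a = 38 - 8 = 30
total_parts = 2 + 30 = 32
Feed A = 838 * 2 / 32 = 52.38 kg
Feed B = 838 * 30 / 32 = 785.63 kg

52.38 kg


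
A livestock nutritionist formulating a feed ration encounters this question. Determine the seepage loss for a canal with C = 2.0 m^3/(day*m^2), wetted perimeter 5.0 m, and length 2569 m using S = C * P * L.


S = C * P * L
  = 2.0 * 5.0 * 2569
  = 25690 m^3/day


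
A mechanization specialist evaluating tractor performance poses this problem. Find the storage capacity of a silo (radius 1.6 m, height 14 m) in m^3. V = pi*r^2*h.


V = pi * r^2 * h
  = pi * 1.6^2 * 14
  = pi * 2.56 * 14
  = 112.59 m^3


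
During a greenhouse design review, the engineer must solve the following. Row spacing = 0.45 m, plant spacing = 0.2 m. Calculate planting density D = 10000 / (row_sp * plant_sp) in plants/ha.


D = 10000 / (row_sp * plant_sp)
  = 10000 / (0.45 * 0.2)
  = 10000 / 0.0900
  = 111111.11 plants/ha


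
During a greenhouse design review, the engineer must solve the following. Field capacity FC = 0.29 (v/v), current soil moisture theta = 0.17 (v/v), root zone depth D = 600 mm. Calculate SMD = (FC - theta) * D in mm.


SMD = (FC - theta) * D
    = (0.29 - 0.17) * 600
    = 0.120 * 600
    = 72 mm


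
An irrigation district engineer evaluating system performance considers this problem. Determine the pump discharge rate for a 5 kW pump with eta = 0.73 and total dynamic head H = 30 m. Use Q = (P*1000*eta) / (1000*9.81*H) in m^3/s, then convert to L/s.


Q = (P * 1000 * eta) / (rho * g * H)
  = (5 * 1000 * 0.73) / (1000 * 9.81 * 30)
  = 3650 / 294300
  = 0.01240 m^3/s = 12.40 L/s


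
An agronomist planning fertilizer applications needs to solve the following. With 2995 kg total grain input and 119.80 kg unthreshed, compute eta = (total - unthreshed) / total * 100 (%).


eta = (total - unthreshed) / total * 100
    = (2995 - 119.80) / 2995 * 100
    = 2875.20 / 2995 * 100
    = 96%


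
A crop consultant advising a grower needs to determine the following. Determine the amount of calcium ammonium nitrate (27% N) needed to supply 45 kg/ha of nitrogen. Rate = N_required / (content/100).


Rate = N_required / (N_content / 100)
     = 45 / (27 / 100)
     = 45 / 0.27
     = 166.67 kg/ha


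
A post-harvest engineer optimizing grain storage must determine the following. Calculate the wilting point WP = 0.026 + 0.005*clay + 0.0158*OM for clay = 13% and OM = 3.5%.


WP = 0.026 + 0.005*13 + 0.0158*3.5
   = 0.026 + 0.0650 + 0.0553
   = 0.1463


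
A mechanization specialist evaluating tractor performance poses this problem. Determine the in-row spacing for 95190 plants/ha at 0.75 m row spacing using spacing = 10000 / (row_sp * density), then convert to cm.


spacing = 10000 / (row_sp * density)
        = 10000 / (0.75 * 95190)
        = 10000 / 71392.50
        = 0.14007 m = 14.01 cm


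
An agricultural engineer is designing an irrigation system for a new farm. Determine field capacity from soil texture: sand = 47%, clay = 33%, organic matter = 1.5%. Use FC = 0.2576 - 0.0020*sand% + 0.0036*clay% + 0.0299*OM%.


FC = 0.2576 - 0.0020*47 + 0.0036*33 + 0.0299*1.5
   = 0.2576 - 0.0940 + 0.1188 + 0.0449
   = 0.3273


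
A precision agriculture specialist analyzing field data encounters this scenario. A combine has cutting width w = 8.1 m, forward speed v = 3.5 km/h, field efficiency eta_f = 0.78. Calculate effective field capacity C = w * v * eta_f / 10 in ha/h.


C = w * v * eta_f / 10
  = 8.1 * 3.5 * 0.78 / 10
  = 22.11 / 10
  = 2.21 ha/h


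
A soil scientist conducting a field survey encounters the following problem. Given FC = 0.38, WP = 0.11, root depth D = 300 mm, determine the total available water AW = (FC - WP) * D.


AW = (FC - WP) * D
   = (0.38 - 0.11) * 300
   = 0.27 * 300
   = 81 mm


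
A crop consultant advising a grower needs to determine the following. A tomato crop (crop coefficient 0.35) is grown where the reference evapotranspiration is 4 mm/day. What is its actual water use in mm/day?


ETc = Kc * ET0
    = 0.35 * 4
    = 1.40 mm/day


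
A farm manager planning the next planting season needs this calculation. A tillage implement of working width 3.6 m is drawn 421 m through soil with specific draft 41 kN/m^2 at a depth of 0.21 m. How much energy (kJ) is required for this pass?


E = k * d * w * L
  = 41 * 0.21 * 3.6 * 421
  = 13049.32 kJ


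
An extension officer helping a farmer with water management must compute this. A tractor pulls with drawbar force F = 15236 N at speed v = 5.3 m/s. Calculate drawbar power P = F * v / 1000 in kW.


P = F * v / 1000
  = 15236 * 5.3 / 1000
  = 80750.80 / 1000
  = 80.75 kW


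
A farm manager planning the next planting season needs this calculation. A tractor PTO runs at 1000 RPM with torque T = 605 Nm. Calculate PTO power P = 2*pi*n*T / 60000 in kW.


P = 2*pi*n*T / 60000
  = 2*pi * 1000 * 605 / 60000
  = 3801327.11 / 60000
  = 63.36 kW


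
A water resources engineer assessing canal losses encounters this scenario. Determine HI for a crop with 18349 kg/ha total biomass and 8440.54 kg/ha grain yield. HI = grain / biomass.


HI = grain_yield / biomass
   = 8440.54 / 18349
   = 0.46


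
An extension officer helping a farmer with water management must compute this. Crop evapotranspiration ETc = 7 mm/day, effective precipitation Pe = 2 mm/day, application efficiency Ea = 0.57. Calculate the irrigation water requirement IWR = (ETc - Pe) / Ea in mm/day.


IWR = (ETc - Pe) / Ea
    = (7 - 2) / 0.57
    = 5 / 0.57
    = 8.77 mm/day


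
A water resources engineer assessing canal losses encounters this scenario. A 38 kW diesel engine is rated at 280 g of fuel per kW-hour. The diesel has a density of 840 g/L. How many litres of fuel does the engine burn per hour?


FC = P * BSFC / rho_fuel
   = 38 * 280 / 840
   = 10640 / 840
   = 12.67 L/h


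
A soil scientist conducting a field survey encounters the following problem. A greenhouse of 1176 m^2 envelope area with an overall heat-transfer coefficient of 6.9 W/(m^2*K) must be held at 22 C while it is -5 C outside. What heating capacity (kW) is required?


dT = 22 - (-5) = 27 K
Q = U * A * dT
  = 6.9 * 1176 * 27
  = 219088.80 W = 219.09 kW


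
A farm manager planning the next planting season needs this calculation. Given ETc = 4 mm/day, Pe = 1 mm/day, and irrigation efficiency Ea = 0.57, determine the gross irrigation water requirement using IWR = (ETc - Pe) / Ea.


IWR = (ETc - Pe) / Ea
    = (4 - 1) / 0.57
    = 3 / 0.57
    = 5.26 mm/day


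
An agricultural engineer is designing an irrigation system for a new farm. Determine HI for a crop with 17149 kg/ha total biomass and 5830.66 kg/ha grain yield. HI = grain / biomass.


HI = grain_yield / biomass
   = 5830.66 / 17149
   = 0.34


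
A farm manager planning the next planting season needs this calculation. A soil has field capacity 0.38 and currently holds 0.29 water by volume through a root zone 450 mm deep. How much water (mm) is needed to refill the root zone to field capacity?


SMD = (FC - theta) * D
    = (0.38 - 0.29) * 450
    = 0.090 * 450
    = 40.50 mm


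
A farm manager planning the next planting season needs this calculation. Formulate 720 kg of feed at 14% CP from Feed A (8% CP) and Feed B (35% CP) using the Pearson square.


parts_A = CP_b - target = 35 - 14 = 21
parts_B = target - CP_a = 14 - 8 = 6
total_parts = 21 + 6 = 27
Feed A = 720 * 21 / 27 = 560 kg
Feed B = 720 * 6 / 27 = 160 kg

560 kg


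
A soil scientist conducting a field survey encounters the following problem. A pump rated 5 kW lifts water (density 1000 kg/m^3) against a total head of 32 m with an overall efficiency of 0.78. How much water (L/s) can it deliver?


Q = (P * 1000 * eta) / (rho * g * H)
  = (5 * 1000 * 0.78) / (1000 * 9.81 * 32)
  = 3900 / 313920
  = 0.01242 m^3/s = 12.42 L/s


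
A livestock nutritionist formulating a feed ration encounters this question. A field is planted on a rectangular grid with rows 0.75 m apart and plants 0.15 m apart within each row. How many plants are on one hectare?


D = 10000 / (row_sp * plant_sp)
  = 10000 / (0.75 * 0.15)
  = 10000 / 0.1125
  = 88888.89 plants/ha


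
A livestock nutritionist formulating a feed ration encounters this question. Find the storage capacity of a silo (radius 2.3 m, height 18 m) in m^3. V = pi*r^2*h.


V = pi * r^2 * h
  = pi * 2.3^2 * 18
  = pi * 5.29 * 18
  = 299.14 m^3


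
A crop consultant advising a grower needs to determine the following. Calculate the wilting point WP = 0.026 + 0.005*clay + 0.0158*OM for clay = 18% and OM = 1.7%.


WP = 0.026 + 0.005*18 + 0.0158*1.7
   = 0.026 + 0.0900 + 0.0269
   = 0.1429


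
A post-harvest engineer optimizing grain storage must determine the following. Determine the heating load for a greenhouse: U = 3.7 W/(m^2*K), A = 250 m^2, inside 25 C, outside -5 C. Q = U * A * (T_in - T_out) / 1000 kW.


dT = 25 - (-5) = 30 K
Q = U * A * dT
  = 3.7 * 250 * 30
  = 27750 W = 27.75 kW


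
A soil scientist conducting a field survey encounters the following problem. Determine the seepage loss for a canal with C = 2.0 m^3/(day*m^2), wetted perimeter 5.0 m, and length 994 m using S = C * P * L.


S = C * P * L
  = 2.0 * 5.0 * 994
  = 9940 m^3/day


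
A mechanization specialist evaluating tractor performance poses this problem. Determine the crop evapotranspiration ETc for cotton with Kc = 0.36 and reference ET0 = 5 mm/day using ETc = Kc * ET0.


ETc = Kc * ET0
    = 0.36 * 5
    = 1.80 mm/day


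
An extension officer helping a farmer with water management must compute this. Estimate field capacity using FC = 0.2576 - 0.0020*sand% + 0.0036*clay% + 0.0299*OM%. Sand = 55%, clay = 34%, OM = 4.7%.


FC = 0.2576 - 0.0020*55 + 0.0036*34 + 0.0299*4.7
   = 0.2576 - 0.1100 + 0.1224 + 0.1405
   = 0.4105


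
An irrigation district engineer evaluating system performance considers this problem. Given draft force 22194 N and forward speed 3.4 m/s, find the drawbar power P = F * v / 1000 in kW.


P = F * v / 1000
  = 22194 * 3.4 / 1000
  = 75459.60 / 1000
  = 75.46 kW


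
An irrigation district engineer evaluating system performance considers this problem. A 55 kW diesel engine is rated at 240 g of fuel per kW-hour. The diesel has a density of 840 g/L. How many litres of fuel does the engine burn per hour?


FC = P * BSFC / rho_fuel
   = 55 * 240 / 840
   = 13200 / 840
   = 15.71 L/h


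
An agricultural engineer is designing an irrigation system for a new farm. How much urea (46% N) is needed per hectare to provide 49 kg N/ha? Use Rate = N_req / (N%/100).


Rate = N_required / (N_content / 100)
     = 49 / (46 / 100)
     = 49 / 0.46
     = 106.52 kg/ha


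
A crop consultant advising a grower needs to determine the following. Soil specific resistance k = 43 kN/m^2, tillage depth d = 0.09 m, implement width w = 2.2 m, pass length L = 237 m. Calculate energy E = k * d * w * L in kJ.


E = k * d * w * L
  = 43 * 0.09 * 2.2 * 237
  = 2017.82 kJ


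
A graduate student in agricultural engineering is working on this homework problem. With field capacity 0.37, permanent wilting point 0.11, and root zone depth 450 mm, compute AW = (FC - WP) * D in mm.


AW = (FC - WP) * D
   = (0.37 - 0.11) * 450
   = 0.26 * 450
   = 117 mm


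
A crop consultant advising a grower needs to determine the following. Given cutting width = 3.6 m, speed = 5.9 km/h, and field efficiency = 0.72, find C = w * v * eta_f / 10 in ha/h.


C = w * v * eta_f / 10
  = 3.6 * 5.9 * 0.72 / 10
  = 15.29 / 10
  = 1.53 ha/h


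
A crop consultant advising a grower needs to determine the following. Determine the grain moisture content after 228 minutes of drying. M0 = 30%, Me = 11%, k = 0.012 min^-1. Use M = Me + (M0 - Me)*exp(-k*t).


M = Me + (M0 - Me) * e^(-k*t)
  = 11 + (30 - 11) * e^(-0.012*228)
  = 11 + 19 * e^(-2.736)
  = 11 + 19 * 0.06483
  = 11 + 1.2318
  = 12.23%


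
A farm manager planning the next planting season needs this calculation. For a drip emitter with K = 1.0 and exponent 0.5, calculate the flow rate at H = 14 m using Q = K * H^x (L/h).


Q = K * H^x
  = 1.0 * 14^0.5
  = 1.0 * 3.7417
  = 3.74 L/h


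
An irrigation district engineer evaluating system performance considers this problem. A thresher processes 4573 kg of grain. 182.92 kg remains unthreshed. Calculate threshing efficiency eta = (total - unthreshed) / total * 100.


eta = (total - unthreshed) / total * 100
    = (4573 - 182.92) / 4573 * 100
    = 4390.08 / 4573 * 100
    = 96%


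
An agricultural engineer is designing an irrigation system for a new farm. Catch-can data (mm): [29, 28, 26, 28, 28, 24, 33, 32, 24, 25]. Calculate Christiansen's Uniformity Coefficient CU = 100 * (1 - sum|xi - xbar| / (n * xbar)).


xbar = 277 / 10 = 27.700
sum|xi - xbar| = 23.600
CU = 100 * (1 - 23.600 / (10 * 27.700))
   = 100 * (1 - 0.0852)
   = 91.48%


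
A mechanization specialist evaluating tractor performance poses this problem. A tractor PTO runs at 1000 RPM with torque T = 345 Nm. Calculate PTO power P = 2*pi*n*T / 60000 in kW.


P = 2*pi*n*T / 60000
  = 2*pi * 1000 * 345 / 60000
  = 2167698.93 / 60000
  = 36.13 kW


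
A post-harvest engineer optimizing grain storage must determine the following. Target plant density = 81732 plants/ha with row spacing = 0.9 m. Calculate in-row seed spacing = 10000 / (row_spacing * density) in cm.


spacing = 10000 / (row_sp * density)
        = 10000 / (0.9 * 81732)
        = 10000 / 73558.80
        = 0.13595 m = 13.59 cm


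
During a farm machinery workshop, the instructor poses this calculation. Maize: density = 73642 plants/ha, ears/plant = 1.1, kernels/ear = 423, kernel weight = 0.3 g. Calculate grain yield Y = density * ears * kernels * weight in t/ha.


Y = density * ears * kernels * kw
  = 73642 * 1.1 * 423 * 0.3 g/ha
  = 10279686.78 g/ha
  = 10279.69 kg/ha = 10.28 t/ha


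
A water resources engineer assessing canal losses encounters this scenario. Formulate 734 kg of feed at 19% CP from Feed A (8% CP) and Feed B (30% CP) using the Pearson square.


parts_A = CP_b - target = 30 - 19 = 11
parts_B = target - CP_a = 19 - 8 = 11
total_parts = 11 + 11 = 22
Feed A = 734 * 11 / 22 = 367 kg
Feed B = 734 * 11 / 22 = 367 kg


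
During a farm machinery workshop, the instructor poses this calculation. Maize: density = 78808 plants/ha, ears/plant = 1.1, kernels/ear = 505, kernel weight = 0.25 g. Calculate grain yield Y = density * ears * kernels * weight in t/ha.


Y = density * ears * kernels * kw
  = 78808 * 1.1 * 505 * 0.25 g/ha
  = 10944461 g/ha
  = 10944.46 kg/ha = 10.94 t/ha
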